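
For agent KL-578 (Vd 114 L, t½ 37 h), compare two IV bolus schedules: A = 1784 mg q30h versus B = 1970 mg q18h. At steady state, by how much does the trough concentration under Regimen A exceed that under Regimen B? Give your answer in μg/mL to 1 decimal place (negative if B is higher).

-22.3 μg/mL

Regimen A: f = (1/2)^(30/37) ≈ 0.5701; Cmin,ss = (1784/114)·f/(1−f) ≈ 20.753 μg/mL.
Regimen B: f = (1/2)^(18/37) ≈ 0.7138; Cmin,ss = (1970/114)·f/(1−f) ≈ 43.099 μg/mL.
Difference ≈ 20.753 − 43.099 ≈ -22.346 μg/mL.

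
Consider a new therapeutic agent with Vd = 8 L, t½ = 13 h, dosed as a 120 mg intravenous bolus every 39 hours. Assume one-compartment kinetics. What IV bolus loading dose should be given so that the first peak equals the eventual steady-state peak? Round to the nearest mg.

137 mg

f = (1/2)^(39/13) ≈ 0.125000; accumulation ratio R = 1/(1−f) ≈ 1.14286.
Loading dose to hit Cmax,ss on first dose: D_load = D_maint·R ≈ 120 × 1.14286 ≈ 137.14 mg.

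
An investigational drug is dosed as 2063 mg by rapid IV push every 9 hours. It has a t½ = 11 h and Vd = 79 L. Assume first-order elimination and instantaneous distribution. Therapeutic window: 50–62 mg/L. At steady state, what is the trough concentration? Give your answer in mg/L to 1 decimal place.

34.2 mg/L

k = ln2/t½ = ln2/11 ≈ 0.063013 h⁻¹; fraction remaining f = e^(−kτ) = e^(−0.063013×9) ≈ 0.5672.
At steady state, accumulation factor R = 1/(1 − e^(−kτ)) ≈ 2.3105.
Each bolus raises the concentration by D/Vd = 2063/79 ≈ 26.114 mg/L.
Cmax,ss = C₀/(1 − f) ≈ 26.114/0.4328 ≈ 60.337 mg/L.
Steady-state trough Cmin,ss = Cmax,ss·f ≈ 60.337 × 0.5672 ≈ 34.223 mg/L.
Trough 34.2 mg/L vs MEC 50 mg/L: subtherapeutic.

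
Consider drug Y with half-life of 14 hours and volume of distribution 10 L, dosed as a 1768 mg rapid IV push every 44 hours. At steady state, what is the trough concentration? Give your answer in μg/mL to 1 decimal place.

τ/t½ = 44/14 ≈ 3.1429, so fraction remaining f = (1/2)^(44/14) ≈ 0.1132.
Accumulation ratio R = 1/(1 − f) ≈ 1/0.8868 ≈ 1.1276.
Single-dose peak C₀ = D/Vd = 1768/10 ≈ 176.800 μg/mL.
Steady-state peak Cmax,ss = C₀·R ≈ 176.800 × 1.1276 ≈ 199.360 μg/mL.
Steady-state trough Cmin,ss = Cmax,ss·f ≈ 199.360 × 0.1132 ≈ 22.568 μg/mL.

22.6 μg/mL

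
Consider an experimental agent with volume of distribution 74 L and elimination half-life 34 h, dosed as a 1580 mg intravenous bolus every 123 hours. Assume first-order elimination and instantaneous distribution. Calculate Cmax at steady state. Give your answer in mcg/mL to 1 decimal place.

23.2 mcg/mL

Over one 123-h interval, 123/34 ≈ 3.6176 half-lives elapse, leaving f ≈ 0.0815 of each dose.
Accumulation ratio R = 1/(1 − f) ≈ 1/0.9185 ≈ 1.0887.
Single-dose peak C₀ = D/Vd = 1580/74 ≈ 21.351 mcg/mL.
Steady-state peak Cmax,ss = C₀·R ≈ 21.351 × 1.0887 ≈ 23.245 mcg/mL.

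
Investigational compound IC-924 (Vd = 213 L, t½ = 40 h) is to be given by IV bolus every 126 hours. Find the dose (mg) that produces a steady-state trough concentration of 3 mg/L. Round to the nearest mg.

τ/t½ = 126/40 ≈ 3.15, so f = (1/2)^(126/40) ≈ 0.112656.
Cmin,ss = (D/Vd)·f/(1−f), so D = Cmin,ss·Vd·(1−f)/f.
D = 3 × 213 × (1−f)/f ≈ 3 × 213 × 7.87658 ≈ 5033.13 mg.

5033 mg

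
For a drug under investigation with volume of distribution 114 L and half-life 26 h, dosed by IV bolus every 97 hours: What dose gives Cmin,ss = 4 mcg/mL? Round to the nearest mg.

τ/t½ = 97/26 ≈ 3.7308, so f = (1/2)^(97/26) ≈ 0.075323.
Cmin,ss = (D/Vd)·f/(1−f), so D = Cmin,ss·Vd·(1−f)/f.
D = 4 × 114 × (1−f)/f ≈ 4 × 114 × 12.27616 ≈ 5597.93 mg.

5598 mg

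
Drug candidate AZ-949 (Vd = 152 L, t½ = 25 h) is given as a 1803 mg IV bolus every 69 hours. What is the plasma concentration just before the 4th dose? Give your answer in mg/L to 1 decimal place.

2.0 mg/L

f = (1/2)^(τ/t½) = (1/2)^(69/25) ≈ 0.1476.
C₀ = D/Vd = 1803/152 ≈ 11.862 mg/L.
Before the 4th dose, 3 doses have been given. Superposition: Cmin = C₀·(f + f² + … + f^3).
≈ 11.862 × (0.1476 + 0.0218 + 0.0032) ≈ 11.862 × 0.1726 ≈ 2.047 mg/L.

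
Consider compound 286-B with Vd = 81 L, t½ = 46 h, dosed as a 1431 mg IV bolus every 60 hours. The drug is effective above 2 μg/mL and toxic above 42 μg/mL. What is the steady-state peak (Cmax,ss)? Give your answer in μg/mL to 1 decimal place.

τ/t½ = 60/46 ≈ 1.3043, so fraction remaining f = (1/2)^(60/46) ≈ 0.4049.
At steady state, accumulation factor R = 1/(1 − e^(−kτ)) ≈ 1.6804.
Single-dose peak C₀ = D/Vd = 1431/81 ≈ 17.667 μg/mL.
Steady-state peak Cmax,ss = C₀·R ≈ 17.667 × 1.6804 ≈ 29.688 μg/mL.
Peak 29.7 μg/mL vs MTC 42 μg/mL: below toxic threshold.

29.7 μg/mL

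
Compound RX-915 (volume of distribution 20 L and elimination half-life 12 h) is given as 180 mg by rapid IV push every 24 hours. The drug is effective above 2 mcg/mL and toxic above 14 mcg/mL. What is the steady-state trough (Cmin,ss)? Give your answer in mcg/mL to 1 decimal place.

τ = 24 h = 2 half-lives, so f = (1/2)^2 = 0.25.
Accumulation ratio R = 1/(1 − f) = 1/0.75 = 4/3.
Single-dose peak C₀ = D/Vd = 180/20 = 9 mcg/mL.
Steady-state peak Cmax,ss = C₀·R = 9 × 4/3 ≈ 12.000 mcg/mL.
Steady-state trough Cmin,ss = Cmax,ss·f ≈ 12.000 × 0.25 ≈ 3.000 mcg/mL.
Trough 3.0 mcg/mL vs MEC 2 mcg/mL: adequate.

3.0 mcg/mL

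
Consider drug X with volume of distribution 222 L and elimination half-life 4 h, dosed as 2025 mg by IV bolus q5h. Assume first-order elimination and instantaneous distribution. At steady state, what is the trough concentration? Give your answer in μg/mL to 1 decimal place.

τ/t½ = 5/4 ≈ 1.25, so fraction remaining f = (1/2)^(5/4) ≈ 0.4204.
At steady state, accumulation factor R = 1/(1 − e^(−kτ)) ≈ 1.7253.
Single-dose peak C₀ = D/Vd = 2025/222 ≈ 9.122 μg/mL.
Steady-state peak Cmax,ss = C₀·R ≈ 9.122 × 1.7253 ≈ 15.738 μg/mL.
Steady-state trough Cmin,ss = Cmax,ss·f ≈ 15.738 × 0.4204 ≈ 6.616 μg/mL.

6.6 μg/mL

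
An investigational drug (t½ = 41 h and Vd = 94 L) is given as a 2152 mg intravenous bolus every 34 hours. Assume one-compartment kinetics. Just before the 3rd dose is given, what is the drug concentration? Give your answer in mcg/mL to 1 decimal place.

f = (1/2)^(τ/t½) = (1/2)^(34/41) ≈ 0.5628.
C₀ = D/Vd = 2152/94 ≈ 22.894 mcg/mL.
Before the 3rd dose, 2 doses have been given. Superposition: Cmin = C₀·(f + f²).
≈ 22.894 × (0.5628 + 0.3167) ≈ 22.894 × 0.8795 ≈ 20.135 mcg/mL.

20.1 mcg/mL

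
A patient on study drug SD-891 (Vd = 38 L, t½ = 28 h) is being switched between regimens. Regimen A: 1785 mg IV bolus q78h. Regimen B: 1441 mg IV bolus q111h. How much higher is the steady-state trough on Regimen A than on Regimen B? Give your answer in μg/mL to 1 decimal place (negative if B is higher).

5.4 μg/mL

Regimen A: f = (1/2)^(78/28) ≈ 0.1450; Cmin,ss = (1785/38)·f/(1−f) ≈ 7.966 μg/mL.
Regimen B: f = (1/2)^(111/28) ≈ 0.0641; Cmin,ss = (1441/38)·f/(1−f) ≈ 2.597 μg/mL.
Difference ≈ 7.966 − 2.597 ≈ 5.369 μg/mL.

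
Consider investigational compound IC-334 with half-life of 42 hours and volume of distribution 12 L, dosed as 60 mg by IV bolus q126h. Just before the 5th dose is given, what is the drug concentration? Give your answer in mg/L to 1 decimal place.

f = (1/2)^(τ/t½) = (1/2)^(126/42) ≈ 0.1250.
C₀ = D/Vd = 60/12 ≈ 5.000 mg/L.
Before the 5th dose, 4 doses have been given. Superposition: Cmin = C₀·(f + f² + … + f^4).
≈ 5.000 × (0.1250 + 0.0156 + 0.0020 + 0.0002) ≈ 5.000 × 0.1428 ≈ 0.714 mg/L.

0.7 mg/L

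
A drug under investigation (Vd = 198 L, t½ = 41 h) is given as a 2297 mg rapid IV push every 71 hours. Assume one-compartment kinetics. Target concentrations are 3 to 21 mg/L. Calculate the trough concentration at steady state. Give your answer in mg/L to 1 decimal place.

τ/t½ = 71/41 ≈ 1.7317, so fraction remaining f = (1/2)^(71/41) ≈ 0.3011.
Single-dose peak C₀ = D/Vd = 2297/198 ≈ 11.601 mg/L.
Steady-state trough Cmin,ss = C₀·f/(1−f) ≈ 11.601 × 0.3011/0.6989 ≈ 4.998 mg/L.
Trough 5.0 mg/L vs MEC 3 mg/L: adequate.

5.0 mg/L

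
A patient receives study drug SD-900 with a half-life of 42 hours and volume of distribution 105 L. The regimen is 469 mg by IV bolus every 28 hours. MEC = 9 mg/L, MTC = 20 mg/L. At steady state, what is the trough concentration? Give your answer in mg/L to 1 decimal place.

7.6 mg/L

Over one 28-h interval, 28/42 ≈ 0.66667 half-lives elapse, leaving f ≈ 0.6300 of each dose.
Accumulation ratio R = 1/(1 − f) ≈ 1/0.3700 ≈ 2.7027.
Each bolus raises the concentration by D/Vd = 469/105 ≈ 4.467 mg/L.
Cmax,ss = C₀/(1 − f) ≈ 4.467/0.3700 ≈ 12.073 mg/L.
One interval later, Cmin,ss = Cmax,ss·e^(−kτ) ≈ 12.073 × 0.6300 ≈ 7.606 mg/L.
Trough 7.6 mg/L vs MEC 9 mg/L: subtherapeutic.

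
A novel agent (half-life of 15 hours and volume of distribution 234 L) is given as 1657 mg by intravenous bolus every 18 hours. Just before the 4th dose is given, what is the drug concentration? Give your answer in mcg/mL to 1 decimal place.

5.0 mcg/mL

f = (1/2)^(τ/t½) = (1/2)^(18/15) ≈ 0.4353.
C₀ = D/Vd = 1657/234 ≈ 7.081 mcg/mL.
Before the 4th dose, 3 doses have been given. Superposition: Cmin = C₀·(f + f² + … + f^3).
≈ 7.081 × (0.4353 + 0.1895 + 0.0825) ≈ 7.081 × 0.7073 ≈ 5.008 mcg/mL.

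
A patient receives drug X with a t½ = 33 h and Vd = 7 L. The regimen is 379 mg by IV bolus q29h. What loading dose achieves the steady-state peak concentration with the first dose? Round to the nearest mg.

831 mg

f = (1/2)^(29/33) ≈ 0.543824; accumulation ratio R = 1/(1−f) ≈ 2.19214.
Loading dose to hit Cmax,ss on first dose: D_load = D_maint·R ≈ 379 × 2.19214 ≈ 830.82 mg.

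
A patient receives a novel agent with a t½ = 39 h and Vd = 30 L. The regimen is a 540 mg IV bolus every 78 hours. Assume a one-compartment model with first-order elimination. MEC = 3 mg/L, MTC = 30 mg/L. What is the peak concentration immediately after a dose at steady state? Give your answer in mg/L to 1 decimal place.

24.0 mg/L

The dosing interval is 2 half-lives, so f = 2^(−2) = 0.25.
Accumulation ratio R = 1/(1 − f) = 1/0.75 = 4/3.
Single-dose peak C₀ = D/Vd = 540/30 = 18 mg/L.
Steady-state peak Cmax,ss = C₀·R = 18 × 4/3 ≈ 24.000 mg/L.
Peak 24.0 mg/L vs MTC 30 mg/L: below toxic threshold.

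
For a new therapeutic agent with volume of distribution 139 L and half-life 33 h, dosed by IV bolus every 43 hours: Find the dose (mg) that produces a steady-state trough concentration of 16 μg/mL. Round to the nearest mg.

τ/t½ = 43/33 ≈ 1.303, so f = (1/2)^(43/33) ≈ 0.405274.
Cmin,ss = (D/Vd)·f/(1−f), so D = Cmin,ss·Vd·(1−f)/f.
D = 16 × 139 × (1−f)/f ≈ 16 × 139 × 1.46747 ≈ 3263.65 mg.

3264 mg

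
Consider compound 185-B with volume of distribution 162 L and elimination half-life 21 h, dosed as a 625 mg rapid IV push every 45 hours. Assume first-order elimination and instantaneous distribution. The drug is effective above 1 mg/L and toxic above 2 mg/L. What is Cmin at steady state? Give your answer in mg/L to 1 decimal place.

τ/t½ = 45/21 ≈ 2.1429, so fraction remaining f = (1/2)^(45/21) ≈ 0.2264.
At steady state, accumulation factor R = 1/(1 − e^(−kτ)) ≈ 1.2927.
Single-dose peak C₀ = D/Vd = 625/162 ≈ 3.858 mg/L.
Steady-state peak Cmax,ss = C₀·R ≈ 3.858 × 1.2927 ≈ 4.987 mg/L.
One interval later, Cmin,ss = Cmax,ss·e^(−kτ) ≈ 4.987 × 0.2264 ≈ 1.129 mg/L.
Trough 1.1 mg/L vs MEC 1 mg/L: adequate.

1.1 mg/L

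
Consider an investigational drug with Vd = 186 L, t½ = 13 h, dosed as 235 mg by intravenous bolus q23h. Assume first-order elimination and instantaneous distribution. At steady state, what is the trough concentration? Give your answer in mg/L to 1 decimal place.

0.5 mg/L

k = ln2/t½ = ln2/13 ≈ 0.053319 h⁻¹; fraction remaining f = e^(−kτ) = e^(−0.053319×23) ≈ 0.2934.
Single-dose peak C₀ = D/Vd = 235/186 ≈ 1.263 mg/L.
Steady-state trough Cmin,ss = C₀·f/(1−f) ≈ 1.263 × 0.2934/0.7066 ≈ 0.524 mg/L.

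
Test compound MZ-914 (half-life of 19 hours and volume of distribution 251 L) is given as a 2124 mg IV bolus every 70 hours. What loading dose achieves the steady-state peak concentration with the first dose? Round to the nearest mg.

2303 mg

f = (1/2)^(70/19) ≈ 0.077793; accumulation ratio R = 1/(1−f) ≈ 1.08436.
Loading dose to hit Cmax,ss on first dose: D_load = D_maint·R ≈ 2124 × 1.08436 ≈ 2303.18 mg.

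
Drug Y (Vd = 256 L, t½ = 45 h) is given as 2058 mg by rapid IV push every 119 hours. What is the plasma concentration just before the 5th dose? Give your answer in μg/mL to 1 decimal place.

f = (1/2)^(τ/t½) = (1/2)^(119/45) ≈ 0.1599.
C₀ = D/Vd = 2058/256 ≈ 8.039 μg/mL.
Before the 5th dose, 4 doses have been given. Superposition: Cmin = C₀·(f + f² + … + f^4).
≈ 8.039 × (0.1599 + 0.0256 + 0.0041 + 0.0007) ≈ 8.039 × 0.1903 ≈ 1.530 μg/mL.

1.5 μg/mL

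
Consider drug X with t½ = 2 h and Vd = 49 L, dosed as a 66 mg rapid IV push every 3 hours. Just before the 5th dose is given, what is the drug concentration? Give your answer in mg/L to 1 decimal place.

0.7 mg/L

f = (1/2)^(τ/t½) = (1/2)^(3/2) ≈ 0.3536.
C₀ = D/Vd = 66/49 ≈ 1.347 mg/L.
Before the 5th dose, 4 doses have been given. Superposition: Cmin = C₀·(f + f² + … + f^4).
≈ 1.347 × (0.3536 + 0.1250 + 0.0442 + 0.0156) ≈ 1.347 × 0.5384 ≈ 0.725 mg/L.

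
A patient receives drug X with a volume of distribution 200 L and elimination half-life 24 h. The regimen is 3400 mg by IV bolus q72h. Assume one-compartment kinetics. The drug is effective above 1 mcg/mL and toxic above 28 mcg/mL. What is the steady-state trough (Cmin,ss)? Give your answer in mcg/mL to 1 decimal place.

τ = 72 h = 3 half-lives, so f = (1/2)^3 = 0.125.
Accumulation ratio R = 1/(1 − f) = 1/0.875 = 8/7.
Single-dose peak C₀ = D/Vd = 3400/200 = 17 mcg/mL.
Steady-state peak Cmax,ss = C₀·R = 17 × 8/7 ≈ 19.429 mcg/mL.
Steady-state trough Cmin,ss = Cmax,ss·f ≈ 19.429 × 0.125 ≈ 2.429 mcg/mL.
Trough 2.4 mcg/mL vs MEC 1 mcg/mL: adequate.

2.4 mcg/mL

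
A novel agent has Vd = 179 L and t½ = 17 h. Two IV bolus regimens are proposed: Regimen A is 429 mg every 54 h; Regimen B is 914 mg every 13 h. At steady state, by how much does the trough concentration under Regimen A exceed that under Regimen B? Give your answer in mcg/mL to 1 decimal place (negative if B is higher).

-7.0 mcg/mL

Regimen A: f = (1/2)^(54/17) ≈ 0.1106; Cmin,ss = (429/179)·f/(1−f) ≈ 0.298 mcg/mL.
Regimen B: f = (1/2)^(13/17) ≈ 0.5886; Cmin,ss = (914/179)·f/(1−f) ≈ 7.305 mcg/mL.
Difference ≈ 0.298 − 7.305 ≈ -7.007 mcg/mL.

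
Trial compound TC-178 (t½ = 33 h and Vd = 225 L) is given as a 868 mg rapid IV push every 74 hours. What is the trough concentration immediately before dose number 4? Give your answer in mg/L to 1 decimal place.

f = (1/2)^(τ/t½) = (1/2)^(74/33) ≈ 0.2113.
C₀ = D/Vd = 868/225 ≈ 3.858 mg/L.
Before the 4th dose, 3 doses have been given. Superposition: Cmin = C₀·(f + f² + … + f^3).
≈ 3.858 × (0.2113 + 0.0446 + 0.0094) ≈ 3.858 × 0.2653 ≈ 1.024 mg/L.

1.0 mg/L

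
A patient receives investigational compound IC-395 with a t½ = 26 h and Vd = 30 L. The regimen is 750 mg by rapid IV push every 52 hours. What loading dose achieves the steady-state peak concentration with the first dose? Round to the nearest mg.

1000 mg

f = (1/2)^(52/26) ≈ 0.250000; accumulation ratio R = 1/(1−f) ≈ 1.33333.
Loading dose to hit Cmax,ss on first dose: D_load = D_maint·R ≈ 750 × 1.33333 ≈ 1000.00 mg.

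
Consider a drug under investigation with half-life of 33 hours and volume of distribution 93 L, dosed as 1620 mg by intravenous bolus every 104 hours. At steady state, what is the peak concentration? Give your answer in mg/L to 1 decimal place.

19.6 mg/L

τ/t½ = 104/33 ≈ 3.1515, so fraction remaining f = (1/2)^(104/33) ≈ 0.1125.
At steady state, accumulation factor R = 1/(1 − e^(−kτ)) ≈ 1.1268.
Each bolus raises the concentration by D/Vd = 1620/93 ≈ 17.419 mg/L.
Steady-state peak Cmax,ss = C₀·R ≈ 17.419 × 1.1268 ≈ 19.628 mg/L.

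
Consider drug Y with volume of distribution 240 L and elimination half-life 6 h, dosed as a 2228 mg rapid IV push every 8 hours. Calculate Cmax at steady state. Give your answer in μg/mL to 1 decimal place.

15.4 μg/mL

τ/t½ = 8/6 ≈ 1.3333, so fraction remaining f = (1/2)^(8/6) ≈ 0.3969.
At steady state, accumulation factor R = 1/(1 − e^(−kτ)) ≈ 1.6581.
Single-dose peak C₀ = D/Vd = 2228/240 ≈ 9.283 μg/mL.
Steady-state peak Cmax,ss = C₀·R ≈ 9.283 × 1.6581 ≈ 15.392 μg/mL.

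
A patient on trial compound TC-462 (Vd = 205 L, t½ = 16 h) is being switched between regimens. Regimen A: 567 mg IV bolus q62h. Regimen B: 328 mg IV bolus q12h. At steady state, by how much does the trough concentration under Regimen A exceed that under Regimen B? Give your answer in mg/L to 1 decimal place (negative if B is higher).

Regimen A: f = (1/2)^(62/16) ≈ 0.0682; Cmin,ss = (567/205)·f/(1−f) ≈ 0.202 mg/L.
Regimen B: f = (1/2)^(12/16) ≈ 0.5946; Cmin,ss = (328/205)·f/(1−f) ≈ 2.347 mg/L.
Difference ≈ 0.202 − 2.347 ≈ -2.145 mg/L.

-2.1 mg/L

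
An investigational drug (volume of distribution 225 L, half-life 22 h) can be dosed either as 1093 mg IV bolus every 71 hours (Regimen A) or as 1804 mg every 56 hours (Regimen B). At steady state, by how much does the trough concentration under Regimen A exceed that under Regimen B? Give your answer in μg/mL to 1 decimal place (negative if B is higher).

-1.1 μg/mL

Regimen A: f = (1/2)^(71/22) ≈ 0.1068; Cmin,ss = (1093/225)·f/(1−f) ≈ 0.581 μg/mL.
Regimen B: f = (1/2)^(56/22) ≈ 0.1713; Cmin,ss = (1804/225)·f/(1−f) ≈ 1.657 μg/mL.
Difference ≈ 0.581 − 1.657 ≈ -1.076 μg/mL.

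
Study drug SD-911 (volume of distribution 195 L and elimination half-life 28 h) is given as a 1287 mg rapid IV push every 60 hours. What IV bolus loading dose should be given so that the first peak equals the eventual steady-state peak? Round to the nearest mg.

1664 mg

f = (1/2)^(60/28) ≈ 0.226431; accumulation ratio R = 1/(1−f) ≈ 1.29271.
Loading dose to hit Cmax,ss on first dose: D_load = D_maint·R ≈ 1287 × 1.29271 ≈ 1663.72 mg.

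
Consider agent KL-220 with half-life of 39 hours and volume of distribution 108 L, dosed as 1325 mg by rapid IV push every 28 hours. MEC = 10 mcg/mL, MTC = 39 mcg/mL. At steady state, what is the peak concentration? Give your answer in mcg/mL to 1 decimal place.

Over one 28-h interval, 28/39 ≈ 0.71795 half-lives elapse, leaving f ≈ 0.6080 of each dose.
At steady state, accumulation factor R = 1/(1 − e^(−kτ)) ≈ 2.5510.
Single-dose peak C₀ = D/Vd = 1325/108 ≈ 12.269 mcg/mL.
Cmax,ss = C₀/(1 − f) ≈ 12.269/0.3920 ≈ 31.298 mcg/mL.
Peak 31.3 mcg/mL vs MTC 39 mcg/mL: below toxic threshold.

31.3 mcg/mL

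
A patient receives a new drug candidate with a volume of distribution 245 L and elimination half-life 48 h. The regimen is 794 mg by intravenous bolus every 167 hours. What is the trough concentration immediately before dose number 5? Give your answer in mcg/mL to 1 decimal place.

0.3 mcg/mL

f = (1/2)^(τ/t½) = (1/2)^(167/48) ≈ 0.0897.
C₀ = D/Vd = 794/245 ≈ 3.241 mcg/mL.
Before the 5th dose, 4 doses have been given. Superposition: Cmin = C₀·(f + f² + … + f^4).
≈ 3.241 × (0.0897 + 0.0080 + 0.0007 + 0.0001) ≈ 3.241 × 0.0985 ≈ 0.319 mcg/mL.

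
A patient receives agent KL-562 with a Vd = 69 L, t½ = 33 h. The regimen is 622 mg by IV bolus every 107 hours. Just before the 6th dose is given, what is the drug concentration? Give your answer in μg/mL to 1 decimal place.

1.1 μg/mL

f = (1/2)^(τ/t½) = (1/2)^(107/33) ≈ 0.1057.
C₀ = D/Vd = 622/69 ≈ 9.014 μg/mL.
Before the 6th dose, 5 doses have been given. Superposition: Cmin = C₀·(f + f² + … + f^5).
≈ 9.014 × (0.1057 + 0.0112 + 0.0012 + 0.0001 + 0.0000) ≈ 9.014 × 0.1182 ≈ 1.065 μg/mL.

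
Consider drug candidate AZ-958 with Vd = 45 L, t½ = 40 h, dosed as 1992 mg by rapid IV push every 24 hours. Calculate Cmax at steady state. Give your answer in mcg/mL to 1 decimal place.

τ/t½ = 24/40 ≈ 0.6, so fraction remaining f = (1/2)^(24/40) ≈ 0.6598.
Accumulation ratio R = 1/(1 − f) ≈ 1/0.3402 ≈ 2.9394.
Single-dose peak C₀ = D/Vd = 1992/45 ≈ 44.267 mcg/mL.
Steady-state peak Cmax,ss = C₀·R ≈ 44.267 × 2.9394 ≈ 130.118 mcg/mL.

130.1 mcg/mL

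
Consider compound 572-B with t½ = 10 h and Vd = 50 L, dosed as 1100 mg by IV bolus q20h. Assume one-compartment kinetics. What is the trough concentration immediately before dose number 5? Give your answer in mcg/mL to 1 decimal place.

f = (1/2)^(τ/t½) = (1/2)^(20/10) ≈ 0.2500.
C₀ = D/Vd = 1100/50 ≈ 22.000 mcg/mL.
Before the 5th dose, 4 doses have been given. Superposition: Cmin = C₀·(f + f² + … + f^4).
≈ 22.000 × (0.2500 + 0.0625 + 0.0156 + 0.0039) ≈ 22.000 × 0.3320 ≈ 7.304 mcg/mL.

7.3 mcg/mL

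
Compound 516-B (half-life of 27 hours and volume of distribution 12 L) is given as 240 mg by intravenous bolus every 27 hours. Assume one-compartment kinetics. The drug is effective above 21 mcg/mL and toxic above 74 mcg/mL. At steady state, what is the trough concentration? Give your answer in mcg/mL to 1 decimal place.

20.0 mcg/mL

τ = 27 h = 1 half-life, so f = (1/2)^1 = 0.5.
Accumulation ratio R = 1/(1 − f) = 1/0.5 = 2/1.
Single-dose peak C₀ = D/Vd = 240/12 = 20 mcg/mL.
Steady-state peak Cmax,ss = C₀·R = 20 × 2/1 ≈ 40.000 mcg/mL.
Steady-state trough Cmin,ss = Cmax,ss·f ≈ 40.000 × 0.5 ≈ 20.000 mcg/mL.
Trough 20.0 mcg/mL vs MEC 21 mcg/mL: subtherapeutic.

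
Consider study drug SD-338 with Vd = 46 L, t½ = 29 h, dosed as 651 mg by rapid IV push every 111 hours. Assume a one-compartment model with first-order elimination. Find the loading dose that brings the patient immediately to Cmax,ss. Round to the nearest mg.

f = (1/2)^(111/29) ≈ 0.070434; accumulation ratio R = 1/(1−f) ≈ 1.07577.
Loading dose to hit Cmax,ss on first dose: D_load = D_maint·R ≈ 651 × 1.07577 ≈ 700.33 mg.

700 mg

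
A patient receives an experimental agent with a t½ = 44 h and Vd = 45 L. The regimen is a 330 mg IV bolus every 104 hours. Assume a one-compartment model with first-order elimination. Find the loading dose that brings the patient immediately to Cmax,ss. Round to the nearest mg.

f = (1/2)^(104/44) ≈ 0.194301; accumulation ratio R = 1/(1−f) ≈ 1.24116.
Loading dose to hit Cmax,ss on first dose: D_load = D_maint·R ≈ 330 × 1.24116 ≈ 409.58 mg.

410 mg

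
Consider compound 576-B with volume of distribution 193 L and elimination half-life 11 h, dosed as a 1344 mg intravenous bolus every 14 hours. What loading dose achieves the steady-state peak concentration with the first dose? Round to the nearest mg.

2293 mg

f = (1/2)^(14/11) ≈ 0.413877; accumulation ratio R = 1/(1−f) ≈ 1.70613.
Loading dose to hit Cmax,ss on first dose: D_load = D_maint·R ≈ 1344 × 1.70613 ≈ 2293.04 mg.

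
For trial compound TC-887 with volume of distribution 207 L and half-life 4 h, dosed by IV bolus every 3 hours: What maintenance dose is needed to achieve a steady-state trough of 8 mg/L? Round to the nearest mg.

1129 mg

τ/t½ = 3/4 ≈ 0.75, so f = (1/2)^(3/4) ≈ 0.594604.
Cmin,ss = (D/Vd)·f/(1−f), so D = Cmin,ss·Vd·(1−f)/f.
D = 8 × 207 × (1−f)/f ≈ 8 × 207 × 0.68179 ≈ 1129.04 mg.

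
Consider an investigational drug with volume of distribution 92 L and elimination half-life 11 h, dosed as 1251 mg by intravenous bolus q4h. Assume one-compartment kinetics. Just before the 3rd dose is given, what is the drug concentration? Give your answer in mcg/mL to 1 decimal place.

18.8 mcg/mL

f = (1/2)^(τ/t½) = (1/2)^(4/11) ≈ 0.7772.
C₀ = D/Vd = 1251/92 ≈ 13.598 mcg/mL.
Before the 3rd dose, 2 doses have been given. Superposition: Cmin = C₀·(f + f²).
≈ 13.598 × (0.7772 + 0.6040) ≈ 13.598 × 1.3812 ≈ 18.782 mcg/mL.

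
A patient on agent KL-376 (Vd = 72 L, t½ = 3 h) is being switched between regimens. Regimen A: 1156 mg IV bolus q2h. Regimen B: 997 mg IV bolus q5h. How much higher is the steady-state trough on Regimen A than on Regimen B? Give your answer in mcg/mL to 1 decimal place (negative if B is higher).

Regimen A: f = (1/2)^(2/3) ≈ 0.6300; Cmin,ss = (1156/72)·f/(1−f) ≈ 27.338 mcg/mL.
Regimen B: f = (1/2)^(5/3) ≈ 0.3150; Cmin,ss = (997/72)·f/(1−f) ≈ 6.368 mcg/mL.
Difference ≈ 27.338 − 6.368 ≈ 20.970 mcg/mL.

21.0 mcg/mL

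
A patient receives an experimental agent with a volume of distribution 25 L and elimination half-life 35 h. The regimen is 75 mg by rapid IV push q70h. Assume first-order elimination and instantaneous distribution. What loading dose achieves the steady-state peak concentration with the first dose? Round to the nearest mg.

f = (1/2)^(70/35) ≈ 0.250000; accumulation ratio R = 1/(1−f) ≈ 1.33333.
Loading dose to hit Cmax,ss on first dose: D_load = D_maint·R ≈ 75 × 1.33333 ≈ 100.00 mg.

100 mg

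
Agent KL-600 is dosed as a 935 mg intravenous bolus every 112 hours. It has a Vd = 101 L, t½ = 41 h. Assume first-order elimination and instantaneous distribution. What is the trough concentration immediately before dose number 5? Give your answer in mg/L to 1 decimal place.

1.6 mg/L

f = (1/2)^(τ/t½) = (1/2)^(112/41) ≈ 0.1505.
C₀ = D/Vd = 935/101 ≈ 9.257 mg/L.
Before the 5th dose, 4 doses have been given. Superposition: Cmin = C₀·(f + f² + … + f^4).
≈ 9.257 × (0.1505 + 0.0227 + 0.0034 + 0.0005) ≈ 9.257 × 0.1771 ≈ 1.639 mg/L.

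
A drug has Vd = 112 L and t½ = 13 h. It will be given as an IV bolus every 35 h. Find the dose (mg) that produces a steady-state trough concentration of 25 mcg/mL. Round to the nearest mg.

τ/t½ = 35/13 ≈ 2.6923, so f = (1/2)^(35/13) ≈ 0.154716.
Cmin,ss = (D/Vd)·f/(1−f), so D = Cmin,ss·Vd·(1−f)/f.
D = 25 × 112 × (1−f)/f ≈ 25 × 112 × 5.46346 ≈ 15297.69 mg.

15298 mg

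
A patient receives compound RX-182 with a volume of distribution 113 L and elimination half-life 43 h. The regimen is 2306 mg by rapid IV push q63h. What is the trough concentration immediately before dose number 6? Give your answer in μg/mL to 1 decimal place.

f = (1/2)^(τ/t½) = (1/2)^(63/43) ≈ 0.3622.
C₀ = D/Vd = 2306/113 ≈ 20.407 μg/mL.
Before the 6th dose, 5 doses have been given. Superposition: Cmin = C₀·(f + f² + … + f^5).
≈ 20.407 × (0.3622 + 0.1312 + 0.0475 + 0.0172 + 0.0062) ≈ 20.407 × 0.5643 ≈ 11.516 μg/mL.

11.5 μg/mL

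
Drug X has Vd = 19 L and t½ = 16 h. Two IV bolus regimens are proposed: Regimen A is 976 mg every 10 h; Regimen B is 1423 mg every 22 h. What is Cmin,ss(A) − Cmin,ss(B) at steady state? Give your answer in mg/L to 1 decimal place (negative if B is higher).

Regimen A: f = (1/2)^(10/16) ≈ 0.6484; Cmin,ss = (976/19)·f/(1−f) ≈ 94.731 mg/L.
Regimen B: f = (1/2)^(22/16) ≈ 0.3856; Cmin,ss = (1423/19)·f/(1−f) ≈ 47.004 mg/L.
Difference ≈ 94.731 − 47.004 ≈ 47.727 mg/L.

47.7 mg/L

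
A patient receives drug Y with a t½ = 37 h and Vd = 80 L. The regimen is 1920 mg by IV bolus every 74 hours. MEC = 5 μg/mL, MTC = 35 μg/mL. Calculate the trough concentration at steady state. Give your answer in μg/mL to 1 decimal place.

τ = 74 h = 2 half-lives, so f = (1/2)^2 = 0.25.
At steady state, R = 1/(1 − 0.25) = 4/3.
Single-dose peak C₀ = D/Vd = 1920/80 = 24 μg/mL.
Steady-state peak Cmax,ss = C₀·R = 24 × 4/3 ≈ 32.000 μg/mL.
Steady-state trough Cmin,ss = Cmax,ss·f ≈ 32.000 × 0.25 ≈ 8.000 μg/mL.
Trough 8.0 μg/mL vs MEC 5 μg/mL: adequate.

8.0 μg/mL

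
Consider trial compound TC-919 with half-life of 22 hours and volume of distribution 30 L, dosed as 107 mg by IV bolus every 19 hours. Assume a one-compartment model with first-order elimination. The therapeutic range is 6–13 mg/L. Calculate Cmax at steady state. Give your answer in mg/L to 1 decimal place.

k = ln2/t½ = ln2/22 ≈ 0.031507 h⁻¹; fraction remaining f = e^(−kτ) = e^(−0.031507×19) ≈ 0.5496.
At steady state, accumulation factor R = 1/(1 − e^(−kτ)) ≈ 2.2202.
Each bolus raises the concentration by D/Vd = 107/30 ≈ 3.567 mg/L.
Steady-state peak Cmax,ss = C₀·R ≈ 3.567 × 2.2202 ≈ 7.919 mg/L.
Peak 7.9 mg/L vs MTC 13 mg/L: below toxic threshold.

7.9 mg/L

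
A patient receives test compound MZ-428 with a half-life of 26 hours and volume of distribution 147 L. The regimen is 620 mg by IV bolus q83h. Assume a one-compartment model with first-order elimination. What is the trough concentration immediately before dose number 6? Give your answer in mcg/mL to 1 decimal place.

f = (1/2)^(τ/t½) = (1/2)^(83/26) ≈ 0.1094.
C₀ = D/Vd = 620/147 ≈ 4.218 mcg/mL.
Before the 6th dose, 5 doses have been given. Superposition: Cmin = C₀·(f + f² + … + f^5).
≈ 4.218 × (0.1094 + 0.0120 + 0.0013 + 0.0001 + 0.0000) ≈ 4.218 × 0.1228 ≈ 0.518 mcg/mL.

0.5 mcg/mL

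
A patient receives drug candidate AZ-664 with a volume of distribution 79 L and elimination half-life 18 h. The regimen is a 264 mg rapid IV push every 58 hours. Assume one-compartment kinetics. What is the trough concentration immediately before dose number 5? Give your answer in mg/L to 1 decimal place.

f = (1/2)^(τ/t½) = (1/2)^(58/18) ≈ 0.1072.
C₀ = D/Vd = 264/79 ≈ 3.342 mg/L.
Before the 5th dose, 4 doses have been given. Superposition: Cmin = C₀·(f + f² + … + f^4).
≈ 3.342 × (0.1072 + 0.0115 + 0.0012 + 0.0001) ≈ 3.342 × 0.1200 ≈ 0.401 mg/L.

0.4 mg/L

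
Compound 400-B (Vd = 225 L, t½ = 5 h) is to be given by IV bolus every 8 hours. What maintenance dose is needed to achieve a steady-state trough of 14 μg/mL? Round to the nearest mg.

6399 mg

τ/t½ = 8/5 ≈ 1.6, so f = (1/2)^(8/5) ≈ 0.329877.
Cmin,ss = (D/Vd)·f/(1−f), so D = Cmin,ss·Vd·(1−f)/f.
D = 14 × 225 × (1−f)/f ≈ 14 × 225 × 2.03143 ≈ 6399.00 mg.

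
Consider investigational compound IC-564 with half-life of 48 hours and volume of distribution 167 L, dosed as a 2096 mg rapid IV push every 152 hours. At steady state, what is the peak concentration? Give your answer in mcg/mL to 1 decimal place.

14.1 mcg/mL

τ/t½ = 152/48 ≈ 3.1667, so fraction remaining f = (1/2)^(152/48) ≈ 0.1114.
At steady state, accumulation factor R = 1/(1 − e^(−kτ)) ≈ 1.1254.
Each bolus raises the concentration by D/Vd = 2096/167 ≈ 12.551 mcg/mL.
Steady-state peak Cmax,ss = C₀·R ≈ 12.551 × 1.1254 ≈ 14.125 mcg/mL.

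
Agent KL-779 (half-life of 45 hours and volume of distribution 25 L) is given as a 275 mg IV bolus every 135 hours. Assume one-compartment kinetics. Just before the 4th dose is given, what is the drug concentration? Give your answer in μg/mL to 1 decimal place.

1.6 μg/mL

f = (1/2)^(τ/t½) = (1/2)^(135/45) ≈ 0.1250.
C₀ = D/Vd = 275/25 ≈ 11.000 μg/mL.
Before the 4th dose, 3 doses have been given. Superposition: Cmin = C₀·(f + f² + … + f^3).
≈ 11.000 × (0.1250 + 0.0156 + 0.0020) ≈ 11.000 × 0.1426 ≈ 1.569 μg/mL.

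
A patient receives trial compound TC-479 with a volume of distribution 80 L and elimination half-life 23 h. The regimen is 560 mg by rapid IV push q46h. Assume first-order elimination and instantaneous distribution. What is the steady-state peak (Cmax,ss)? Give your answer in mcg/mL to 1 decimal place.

τ = 46 h = 2 half-lives, so f = (1/2)^2 = 0.25.
Accumulation ratio R = 1/(1 − f) = 1/0.75 = 4/3.
Single-dose peak C₀ = D/Vd = 560/80 = 7 mcg/mL.
Steady-state peak Cmax,ss = C₀·R = 7 × 4/3 ≈ 9.333 mcg/mL.

9.3 mcg/mL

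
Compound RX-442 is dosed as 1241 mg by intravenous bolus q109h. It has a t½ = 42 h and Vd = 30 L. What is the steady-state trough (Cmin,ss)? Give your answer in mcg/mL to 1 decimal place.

8.2 mcg/mL

τ/t½ = 109/42 ≈ 2.5952, so fraction remaining f = (1/2)^(109/42) ≈ 0.1655.
At steady state, accumulation factor R = 1/(1 − e^(−kτ)) ≈ 1.1983.
Single-dose peak C₀ = D/Vd = 1241/30 ≈ 41.367 mcg/mL.
Steady-state peak Cmax,ss = C₀·R ≈ 41.367 × 1.1983 ≈ 49.570 mcg/mL.
One interval later, Cmin,ss = Cmax,ss·e^(−kτ) ≈ 49.570 × 0.1655 ≈ 8.204 mcg/mL.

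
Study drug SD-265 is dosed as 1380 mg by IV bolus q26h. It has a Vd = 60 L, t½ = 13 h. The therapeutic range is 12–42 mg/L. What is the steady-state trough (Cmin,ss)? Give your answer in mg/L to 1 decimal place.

7.7 mg/L

The dosing interval is 2 half-lives, so f = 2^(−2) = 0.25.
Accumulation ratio R = 1/(1 − f) = 1/0.75 = 4/3.
Single-dose peak C₀ = D/Vd = 1380/60 = 23 mg/L.
Steady-state peak Cmax,ss = C₀·R = 23 × 4/3 ≈ 30.667 mg/L.
Steady-state trough Cmin,ss = Cmax,ss·f ≈ 30.667 × 0.25 ≈ 7.667 mg/L.
Trough 7.7 mg/L vs MEC 12 mg/L: subtherapeutic.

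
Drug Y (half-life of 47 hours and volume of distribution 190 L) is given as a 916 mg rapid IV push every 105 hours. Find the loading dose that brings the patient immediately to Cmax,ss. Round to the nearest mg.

f = (1/2)^(105/47) ≈ 0.212562; accumulation ratio R = 1/(1−f) ≈ 1.26994.
Loading dose to hit Cmax,ss on first dose: D_load = D_maint·R ≈ 916 × 1.26994 ≈ 1163.27 mg.

1163 mg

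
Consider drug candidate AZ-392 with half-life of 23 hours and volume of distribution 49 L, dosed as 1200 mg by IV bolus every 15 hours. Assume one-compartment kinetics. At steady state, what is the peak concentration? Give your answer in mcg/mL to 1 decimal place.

Over one 15-h interval, 15/23 ≈ 0.65217 half-lives elapse, leaving f ≈ 0.6363 of each dose.
At steady state, accumulation factor R = 1/(1 − e^(−kτ)) ≈ 2.7495.
Each bolus raises the concentration by D/Vd = 1200/49 ≈ 24.490 mcg/mL.
Steady-state peak Cmax,ss = C₀·R ≈ 24.490 × 2.7495 ≈ 67.335 mcg/mL.

67.3 mcg/mL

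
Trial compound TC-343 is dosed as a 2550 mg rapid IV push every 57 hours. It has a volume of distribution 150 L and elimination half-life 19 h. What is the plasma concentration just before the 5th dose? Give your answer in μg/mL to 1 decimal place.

2.4 μg/mL

f = (1/2)^(τ/t½) = (1/2)^(57/19) ≈ 0.1250.
C₀ = D/Vd = 2550/150 ≈ 17.000 μg/mL.
Before the 5th dose, 4 doses have been given. Superposition: Cmin = C₀·(f + f² + … + f^4).
≈ 17.000 × (0.1250 + 0.0156 + 0.0020 + 0.0002) ≈ 17.000 × 0.1428 ≈ 2.428 μg/mL.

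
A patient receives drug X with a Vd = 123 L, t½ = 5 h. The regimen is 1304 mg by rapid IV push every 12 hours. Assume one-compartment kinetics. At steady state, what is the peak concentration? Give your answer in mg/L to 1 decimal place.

Over one 12-h interval, 12/5 ≈ 2.4 half-lives elapse, leaving f ≈ 0.1895 of each dose.
At steady state, accumulation factor R = 1/(1 − e^(−kτ)) ≈ 1.2338.
Each bolus raises the concentration by D/Vd = 1304/123 ≈ 10.602 mg/L.
Steady-state peak Cmax,ss = C₀·R ≈ 10.602 × 1.2338 ≈ 13.081 mg/L.

13.1 mg/L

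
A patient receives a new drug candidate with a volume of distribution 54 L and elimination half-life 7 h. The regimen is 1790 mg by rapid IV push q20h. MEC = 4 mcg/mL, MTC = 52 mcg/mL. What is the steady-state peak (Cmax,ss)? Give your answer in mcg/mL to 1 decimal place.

Over one 20-h interval, 20/7 ≈ 2.8571 half-lives elapse, leaving f ≈ 0.1380 of each dose.
Accumulation ratio R = 1/(1 − f) ≈ 1/0.8620 ≈ 1.1601.
Each bolus raises the concentration by D/Vd = 1790/54 ≈ 33.148 mcg/mL.
Steady-state peak Cmax,ss = C₀·R ≈ 33.148 × 1.1601 ≈ 38.455 mcg/mL.
Peak 38.5 mcg/mL vs MTC 52 mcg/mL: below toxic threshold.

38.5 mcg/mL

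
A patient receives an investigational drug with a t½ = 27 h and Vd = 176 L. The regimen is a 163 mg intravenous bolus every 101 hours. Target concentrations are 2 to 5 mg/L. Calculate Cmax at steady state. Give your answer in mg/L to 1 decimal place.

1.0 mg/L

τ/t½ = 101/27 ≈ 3.7407, so fraction remaining f = (1/2)^(101/27) ≈ 0.0748.
At steady state, accumulation factor R = 1/(1 − e^(−kτ)) ≈ 1.0808.
Single-dose peak C₀ = D/Vd = 163/176 ≈ 0.926 mg/L.
Steady-state peak Cmax,ss = C₀·R ≈ 0.926 × 1.0808 ≈ 1.001 mg/L.
Peak 1.0 mg/L vs MTC 5 mg/L: below toxic threshold.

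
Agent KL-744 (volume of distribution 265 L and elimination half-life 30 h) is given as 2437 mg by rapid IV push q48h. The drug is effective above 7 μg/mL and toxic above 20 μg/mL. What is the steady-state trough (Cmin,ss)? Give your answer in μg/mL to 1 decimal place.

k = ln2/t½ = ln2/30 ≈ 0.023105 h⁻¹; fraction remaining f = e^(−kτ) = e^(−0.023105×48) ≈ 0.3299.
Accumulation ratio R = 1/(1 − f) ≈ 1/0.6701 ≈ 1.4923.
Each bolus raises the concentration by D/Vd = 2437/265 ≈ 9.196 μg/mL.
Steady-state peak Cmax,ss = C₀·R ≈ 9.196 × 1.4923 ≈ 13.723 μg/mL.
One interval later, Cmin,ss = Cmax,ss·e^(−kτ) ≈ 13.723 × 0.3299 ≈ 4.527 μg/mL.
Trough 4.5 μg/mL vs MEC 7 μg/mL: subtherapeutic.

4.5 μg/mL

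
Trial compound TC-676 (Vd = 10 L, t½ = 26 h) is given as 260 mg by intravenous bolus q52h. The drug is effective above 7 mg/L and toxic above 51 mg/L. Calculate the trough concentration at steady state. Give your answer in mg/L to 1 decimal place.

8.7 mg/L

The dosing interval is 2 half-lives, so f = 2^(−2) = 0.25.
Accumulation ratio R = 1/(1 − f) = 1/0.75 = 4/3.
Single-dose peak C₀ = D/Vd = 260/10 = 26 mg/L.
Steady-state peak Cmax,ss = C₀·R = 26 × 4/3 ≈ 34.667 mg/L.
Steady-state trough Cmin,ss = Cmax,ss·f ≈ 34.667 × 0.25 ≈ 8.667 mg/L.
Trough 8.7 mg/L vs MEC 7 mg/L: adequate.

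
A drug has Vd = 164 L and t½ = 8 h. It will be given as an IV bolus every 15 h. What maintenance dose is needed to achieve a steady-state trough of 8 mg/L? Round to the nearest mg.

τ/t½ = 15/8 ≈ 1.875, so f = (1/2)^(15/8) ≈ 0.272627.
Cmin,ss = (D/Vd)·f/(1−f), so D = Cmin,ss·Vd·(1−f)/f.
D = 8 × 164 × (1−f)/f ≈ 8 × 164 × 2.66802 ≈ 3500.44 mg.

3500 mg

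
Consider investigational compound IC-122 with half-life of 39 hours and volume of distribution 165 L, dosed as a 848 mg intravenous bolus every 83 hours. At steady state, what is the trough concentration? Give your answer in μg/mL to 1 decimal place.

τ/t½ = 83/39 ≈ 2.1282, so fraction remaining f = (1/2)^(83/39) ≈ 0.2287.
Accumulation ratio R = 1/(1 − f) ≈ 1/0.7713 ≈ 1.2965.
Each bolus raises the concentration by D/Vd = 848/165 ≈ 5.139 μg/mL.
Steady-state peak Cmax,ss = C₀·R ≈ 5.139 × 1.2965 ≈ 6.663 μg/mL.
One interval later, Cmin,ss = Cmax,ss·e^(−kτ) ≈ 6.663 × 0.2287 ≈ 1.524 μg/mL.

1.5 μg/mL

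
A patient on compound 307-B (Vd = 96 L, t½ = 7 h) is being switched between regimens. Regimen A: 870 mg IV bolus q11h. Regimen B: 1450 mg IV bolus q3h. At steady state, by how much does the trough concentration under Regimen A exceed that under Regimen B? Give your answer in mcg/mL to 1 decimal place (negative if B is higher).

-39.1 mcg/mL

Regimen A: f = (1/2)^(11/7) ≈ 0.3365; Cmin,ss = (870/96)·f/(1−f) ≈ 4.596 mcg/mL.
Regimen B: f = (1/2)^(3/7) ≈ 0.7430; Cmin,ss = (1450/96)·f/(1−f) ≈ 43.667 mcg/mL.
Difference ≈ 4.596 − 43.667 ≈ -39.071 mcg/mL.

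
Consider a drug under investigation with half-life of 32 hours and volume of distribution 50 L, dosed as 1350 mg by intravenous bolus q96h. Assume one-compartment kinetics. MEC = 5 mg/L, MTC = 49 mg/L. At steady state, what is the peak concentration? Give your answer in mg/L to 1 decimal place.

The dosing interval is 3 half-lives, so f = 2^(−3) = 0.125.
At steady state, R = 1/(1 − 0.125) = 8/7.
Single-dose peak C₀ = D/Vd = 1350/50 = 27 mg/L.
Steady-state peak Cmax,ss = C₀·R = 27 × 8/7 ≈ 30.857 mg/L.
Peak 30.9 mg/L vs MTC 49 mg/L: below toxic threshold.

30.9 mg/L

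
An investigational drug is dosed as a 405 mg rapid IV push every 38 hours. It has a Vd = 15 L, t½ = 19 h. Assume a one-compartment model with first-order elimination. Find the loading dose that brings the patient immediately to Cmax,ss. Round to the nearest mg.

540 mg

f = (1/2)^(38/19) ≈ 0.250000; accumulation ratio R = 1/(1−f) ≈ 1.33333.
Loading dose to hit Cmax,ss on first dose: D_load = D_maint·R ≈ 405 × 1.33333 ≈ 540.00 mg.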